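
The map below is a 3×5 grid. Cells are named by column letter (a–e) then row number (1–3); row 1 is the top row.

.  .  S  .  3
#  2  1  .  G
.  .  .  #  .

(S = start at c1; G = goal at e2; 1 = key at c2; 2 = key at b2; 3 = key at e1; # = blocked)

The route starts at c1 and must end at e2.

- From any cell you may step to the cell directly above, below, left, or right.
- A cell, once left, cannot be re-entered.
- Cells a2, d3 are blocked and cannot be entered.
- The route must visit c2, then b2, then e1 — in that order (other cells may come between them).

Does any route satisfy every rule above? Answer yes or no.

no

Ignoring the required order, 2 revisit-free routes from c1 to e2 pass through all of c2, b2, and e1; the waypoint orders that occur are b2 → c2 → e1 (2) — never c2 → b2 → e1.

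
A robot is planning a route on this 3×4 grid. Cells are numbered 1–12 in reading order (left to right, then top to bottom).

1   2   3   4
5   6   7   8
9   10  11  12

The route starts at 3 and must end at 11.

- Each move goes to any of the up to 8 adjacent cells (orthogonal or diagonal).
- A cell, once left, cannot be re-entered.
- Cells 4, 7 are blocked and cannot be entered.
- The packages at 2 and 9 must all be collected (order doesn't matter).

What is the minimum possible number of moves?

Any route passes through 2 and 9 in some order between 3 and 11. Summing Chebyshev distances along each leg and taking the cheapest ordering (3 → 2 → 9 → 11) gives a lower bound of 1 + 2 + 2 = 5 moves.
A route of 5 moves achieves this: 3 → 2 → 5 → 9 → 6 → 11.
Since 5 matches the lower bound, it is optimal.

5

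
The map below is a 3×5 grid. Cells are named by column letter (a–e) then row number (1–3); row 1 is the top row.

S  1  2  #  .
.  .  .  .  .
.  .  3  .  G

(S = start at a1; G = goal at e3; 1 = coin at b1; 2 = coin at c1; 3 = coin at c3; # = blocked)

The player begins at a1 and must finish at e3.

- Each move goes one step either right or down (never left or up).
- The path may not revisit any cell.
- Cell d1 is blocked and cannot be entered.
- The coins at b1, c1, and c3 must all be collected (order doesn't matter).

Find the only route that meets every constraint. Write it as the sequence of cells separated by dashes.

Moves only go right or down, so the column and row indices never decrease.
Route from a1: 2× right (reaching c1), 2× down (reaching c3), 2× right (reaching e3) — 6 moves in all.
Check: all required cells visited.

a1 - b1 - c1 - c2 - c3 - d3 - e3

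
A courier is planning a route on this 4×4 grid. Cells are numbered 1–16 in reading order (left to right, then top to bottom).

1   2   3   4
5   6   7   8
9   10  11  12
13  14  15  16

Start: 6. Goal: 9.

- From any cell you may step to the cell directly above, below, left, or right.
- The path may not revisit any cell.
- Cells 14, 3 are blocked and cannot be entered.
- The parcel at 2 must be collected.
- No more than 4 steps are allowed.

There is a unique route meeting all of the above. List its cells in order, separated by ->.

6 -> 2 -> 1 -> 5 -> 9

The budget equals the shortest possible length, so every move has to be on a shortest route through the required cells.
Route from 6: up 1 to 2, left 1 to 1, down 2 to 9 — 4 moves in all.
Check: all required cells visited; 4 ≤ 4 moves.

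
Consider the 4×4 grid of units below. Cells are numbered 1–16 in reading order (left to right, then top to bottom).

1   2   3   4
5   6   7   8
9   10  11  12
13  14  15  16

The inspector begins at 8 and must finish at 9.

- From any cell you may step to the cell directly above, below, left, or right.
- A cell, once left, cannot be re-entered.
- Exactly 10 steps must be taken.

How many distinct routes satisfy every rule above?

Need simple routes of exactly 10 moves from 8 to 9 (Manhattan distance 4, so 3 moves are spent on a detour and 3 undoing it).
Branch systematically from the start, pruning whenever the remaining move budget drops below the Manhattan distance to 9 or differs from it in parity. Grouping the completions by first move — via 4: 11; via 12: 12; via 7: 5 — and summing: 11 + 12 + 5 = 28.
That gives 28 routes.

28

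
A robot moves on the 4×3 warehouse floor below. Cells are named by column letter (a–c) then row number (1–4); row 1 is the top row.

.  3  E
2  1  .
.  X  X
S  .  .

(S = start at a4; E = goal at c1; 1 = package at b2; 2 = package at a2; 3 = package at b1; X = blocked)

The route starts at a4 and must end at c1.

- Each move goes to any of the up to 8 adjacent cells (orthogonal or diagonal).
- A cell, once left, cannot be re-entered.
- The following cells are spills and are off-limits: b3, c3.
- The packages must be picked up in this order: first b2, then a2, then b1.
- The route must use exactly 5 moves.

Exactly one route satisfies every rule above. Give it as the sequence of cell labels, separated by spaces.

The waypoints must appear in the order b2, a2, b1, with no cell reused.
Route from a4: up to a3, up-right to b2, left to a2, up-right to b1, right to c1 — 5 moves in all.
Check: order respected (1 at step 2, 2 at step 3, 3 at step 4); 5 moves as required.

a4 a3 b2 a2 b1 c1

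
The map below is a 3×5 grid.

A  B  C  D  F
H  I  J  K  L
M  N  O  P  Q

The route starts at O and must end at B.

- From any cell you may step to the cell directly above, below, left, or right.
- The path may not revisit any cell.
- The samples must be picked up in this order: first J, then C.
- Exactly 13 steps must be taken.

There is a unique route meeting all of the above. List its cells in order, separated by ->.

The waypoints must appear in the order J, C, with no cell reused.
Route from O: left 2 to M, up 1 to H, right 3 to K, down 1 to P, right 1 to Q, up 2 to F, left 3 to B — 13 moves in all.
Check: order respected (J at step 5, C at step 12); 13 moves as required.

O -> N -> M -> H -> I -> J -> K -> P -> Q -> L -> F -> D -> C -> B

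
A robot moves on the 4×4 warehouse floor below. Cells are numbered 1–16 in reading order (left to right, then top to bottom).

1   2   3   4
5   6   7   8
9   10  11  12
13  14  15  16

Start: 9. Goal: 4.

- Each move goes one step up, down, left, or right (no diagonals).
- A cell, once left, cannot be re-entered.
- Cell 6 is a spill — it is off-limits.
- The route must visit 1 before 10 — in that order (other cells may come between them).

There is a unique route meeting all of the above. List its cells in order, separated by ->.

The waypoints must appear in the order 1, 10, with no cell reused.
Route from 9: 2× up (reaching 1), 2× right (reaching 3), 2× down (reaching 11), left to 10, down to 14, 2× right (reaching 16), 3× up (reaching 4) — 13 moves in all.
Check: order respected (1 at step 2, 10 at step 7).

9 -> 5 -> 1 -> 2 -> 3 -> 7 -> 11 -> 10 -> 14 -> 15 -> 16 -> 12 -> 8 -> 4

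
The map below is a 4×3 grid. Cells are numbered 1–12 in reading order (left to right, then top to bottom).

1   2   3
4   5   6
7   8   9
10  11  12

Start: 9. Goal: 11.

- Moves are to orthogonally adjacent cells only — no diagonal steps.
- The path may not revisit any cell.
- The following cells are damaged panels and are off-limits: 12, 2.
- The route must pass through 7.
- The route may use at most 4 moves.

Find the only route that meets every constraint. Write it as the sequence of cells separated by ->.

Any route must reach 7 and still end at 11 within 4 moves, so the order of the required stops is forced.
Route from 9: left 2 to 7, down 1 to 10, right 1 to 11 — 4 moves in all.
Check: all required cells visited; 4 ≤ 4 moves.

9 -> 8 -> 7 -> 10 -> 11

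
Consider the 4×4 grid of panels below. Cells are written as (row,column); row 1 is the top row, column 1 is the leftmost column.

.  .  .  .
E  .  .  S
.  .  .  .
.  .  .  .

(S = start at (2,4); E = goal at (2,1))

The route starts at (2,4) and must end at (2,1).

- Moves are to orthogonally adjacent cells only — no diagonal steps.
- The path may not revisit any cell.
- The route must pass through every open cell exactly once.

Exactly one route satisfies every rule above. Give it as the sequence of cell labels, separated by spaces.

(2,4) (1,4) (1,3) (2,3) (3,3) (3,4) (4,4) (4,3) (4,2) (4,1) (3,1) (3,2) (2,2) (1,2) (1,1) (2,1)

Need to visit all 16 open cells exactly once, starting at (2,4) and ending at (2,1).
Cell (4,1) has only two open neighbours ((3,1) and (4,2)), so the path must pass straight through it: one of those is the cell it's entered from and the other is where it exits.
Route from (2,4): up 1 to (1,4), left 1 to (1,3), down 2 to (3,3), right 1 to (3,4), down 1 to (4,4), left 3 to (4,1), up 1 to (3,1), right 1 to (3,2), up 2 to (1,2), left 1 to (1,1), down 1 to (2,1) — 15 moves in all.
Check: all 16 open cells covered.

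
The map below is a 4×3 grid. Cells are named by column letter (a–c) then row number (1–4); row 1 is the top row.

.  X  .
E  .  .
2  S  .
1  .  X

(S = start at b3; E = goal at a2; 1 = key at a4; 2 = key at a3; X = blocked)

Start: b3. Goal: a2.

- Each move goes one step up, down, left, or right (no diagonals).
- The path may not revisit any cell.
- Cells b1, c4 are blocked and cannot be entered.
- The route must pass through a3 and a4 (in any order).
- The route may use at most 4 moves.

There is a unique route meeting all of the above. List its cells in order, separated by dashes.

b3 - b4 - a4 - a3 - a2

The 4-move cap with required stops at a3, a4 leaves no slack for detours.
Route from b3: down to b4, left to a4, 2× up (reaching a2) — 4 moves in all.
Check: all required cells visited; 4 ≤ 4 moves.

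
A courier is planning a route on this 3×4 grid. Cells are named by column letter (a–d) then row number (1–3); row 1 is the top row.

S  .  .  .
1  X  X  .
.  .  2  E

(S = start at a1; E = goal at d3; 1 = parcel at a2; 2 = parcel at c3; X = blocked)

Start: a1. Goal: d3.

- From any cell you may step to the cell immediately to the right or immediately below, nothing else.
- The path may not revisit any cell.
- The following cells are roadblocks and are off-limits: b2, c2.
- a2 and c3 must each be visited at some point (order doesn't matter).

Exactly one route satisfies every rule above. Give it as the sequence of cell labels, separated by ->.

a1 -> a2 -> a3 -> b3 -> c3 -> d3

Moves only go right or down, so the column and row indices never decrease.
Route from a1: 2× down (reaching a3), 3× right (reaching d3) — 5 moves in all.
Check: all required cells visited.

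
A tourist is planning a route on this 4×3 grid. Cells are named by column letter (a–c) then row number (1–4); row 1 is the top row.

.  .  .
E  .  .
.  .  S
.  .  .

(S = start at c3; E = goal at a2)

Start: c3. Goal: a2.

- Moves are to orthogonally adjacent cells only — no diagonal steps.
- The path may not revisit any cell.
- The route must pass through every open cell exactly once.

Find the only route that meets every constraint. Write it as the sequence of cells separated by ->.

c3 -> c4 -> b4 -> a4 -> a3 -> b3 -> b2 -> c2 -> c1 -> b1 -> a1 -> a2

Need to visit all 12 open cells exactly once, starting at c3 and ending at a2.
Cell c4 has only two open neighbours (c3 and b4), so the path must pass straight through it: one of those is the cell it's entered from and the other is where it exits.
Route from c3: down 1 to c4, left 2 to a4, up 1 to a3, right 1 to b3, up 1 to b2, right 1 to c2, up 1 to c1, left 2 to a1, down 1 to a2 — 11 moves in all.
Check: all 12 open cells covered.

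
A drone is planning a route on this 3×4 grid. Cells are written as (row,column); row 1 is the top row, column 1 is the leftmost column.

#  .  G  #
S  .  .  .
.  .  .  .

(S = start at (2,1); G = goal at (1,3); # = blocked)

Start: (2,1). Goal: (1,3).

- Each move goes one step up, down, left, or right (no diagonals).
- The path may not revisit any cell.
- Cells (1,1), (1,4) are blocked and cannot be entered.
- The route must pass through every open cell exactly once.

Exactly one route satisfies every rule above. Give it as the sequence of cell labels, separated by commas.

(2,1), (3,1), (3,2), (3,3), (3,4), (2,4), (2,3), (2,2), (1,2), (1,3)

Need to visit all 10 open cells exactly once, starting at (2,1) and ending at (1,3).
Cell (3,1) has only two open neighbours ((2,1) and (3,2)), so the path must pass straight through it: one of those is the cell it's entered from and the other is where it exits.
Route from (2,1): down 1 to (3,1), right 3 to (3,4), up 1 to (2,4), left 2 to (2,2), up 1 to (1,2), right 1 to (1,3) — 9 moves in all.
Check: all 10 open cells covered.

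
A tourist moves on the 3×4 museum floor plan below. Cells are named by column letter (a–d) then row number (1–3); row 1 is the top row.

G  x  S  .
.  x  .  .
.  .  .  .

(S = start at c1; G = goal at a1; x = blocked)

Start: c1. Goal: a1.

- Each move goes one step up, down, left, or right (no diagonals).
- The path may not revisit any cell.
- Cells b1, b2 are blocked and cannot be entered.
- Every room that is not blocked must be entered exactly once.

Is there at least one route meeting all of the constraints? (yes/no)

Colour the cells like a checkerboard: each orthogonal step flips colour, so a Hamiltonian route alternates colours. Here there are 5 cells of one colour and 5 of the other, with start on the same colour as the goal — the counts and endpoints can't be arranged into an alternating sequence of length 10, so no Hamiltonian route exists.

no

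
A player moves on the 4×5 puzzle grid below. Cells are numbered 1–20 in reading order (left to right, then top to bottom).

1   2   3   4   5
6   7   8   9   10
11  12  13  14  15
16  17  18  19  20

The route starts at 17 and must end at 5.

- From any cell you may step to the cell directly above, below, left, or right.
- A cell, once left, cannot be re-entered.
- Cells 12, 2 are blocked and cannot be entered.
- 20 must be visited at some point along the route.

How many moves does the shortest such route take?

6

Any route passes through 20 somewhere between 17 and 5. Summing Manhattan distances along the two legs (17 → 20 → 5) gives a lower bound of 3 + 3 = 6 moves.
A route of 6 moves achieves this: 17 → 18 → 19 → 20 → 15 → 10 → 5.
Since 6 matches the lower bound, it is optimal.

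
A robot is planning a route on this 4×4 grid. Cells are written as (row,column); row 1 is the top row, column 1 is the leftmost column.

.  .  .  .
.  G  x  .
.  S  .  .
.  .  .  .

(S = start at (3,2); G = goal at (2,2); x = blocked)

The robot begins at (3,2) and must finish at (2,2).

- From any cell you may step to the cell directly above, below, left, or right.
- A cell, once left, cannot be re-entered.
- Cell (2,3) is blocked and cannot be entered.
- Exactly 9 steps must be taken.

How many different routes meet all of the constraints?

6

Need simple routes of exactly 9 moves from (3,2) to (2,2) (Manhattan distance 1, so 4 moves are spent on a detour and 4 undoing it).
Enumerating: (3,2) (4,2) (4,3) (3,3) (3,4) (2,4) (1,4) (1,3) (1,2) (2,2) | (3,2) (4,2) (4,3) (4,4) (3,4) (2,4) (1,4) (1,3) (1,2) (2,2) | (3,2) (3,3) (4,3) (4,2) (4,1) (3,1) (2,1) (1,1) (1,2) (2,2) | (3,2) (3,3) (4,3) (4,4) (3,4) (2,4) (1,4) (1,3) (1,2) (2,2) | (3,2) (3,3) (3,4) (2,4) (1,4) (1,3) (1,2) (1,1) (2,1) (2,2) | (3,2) (3,3) (3,4) (4,4) (4,3) (4,2) (4,1) (3,1) (2,1) (2,2).
That gives 6 routes.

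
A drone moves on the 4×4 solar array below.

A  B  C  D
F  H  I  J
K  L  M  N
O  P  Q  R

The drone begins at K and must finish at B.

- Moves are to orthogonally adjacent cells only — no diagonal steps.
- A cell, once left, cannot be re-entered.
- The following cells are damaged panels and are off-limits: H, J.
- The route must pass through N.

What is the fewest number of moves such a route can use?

Any route passes through N somewhere between K and B. Summing Manhattan distances along the two legs (K → N → B) gives a lower bound of 3 + 4 = 7 moves.
The shortest route satisfying every rule uses 9 moves: K → O → P → Q → R → N → M → I → C → B.
The no-revisit rule (legs can't share cells) pushes the minimum above the 7-move bound; an exhaustive check rules out every length from 7 to 8, leaving 9 as the minimum.

9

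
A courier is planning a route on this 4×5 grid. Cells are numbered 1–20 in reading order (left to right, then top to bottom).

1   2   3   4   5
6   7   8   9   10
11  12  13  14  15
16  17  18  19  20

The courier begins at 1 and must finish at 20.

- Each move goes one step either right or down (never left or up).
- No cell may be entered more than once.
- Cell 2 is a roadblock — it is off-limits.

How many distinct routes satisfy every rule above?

A right/down-only route from 1 to 20 makes exactly 3 down-moves and 4 right-moves in some order.
With no other constraints that would be C(7,3) = 35 routes.
Subtract routes through each blocked cell (inclusion–exclusion for overlaps): − through 2: 20 → 15.
That gives 15 routes.

15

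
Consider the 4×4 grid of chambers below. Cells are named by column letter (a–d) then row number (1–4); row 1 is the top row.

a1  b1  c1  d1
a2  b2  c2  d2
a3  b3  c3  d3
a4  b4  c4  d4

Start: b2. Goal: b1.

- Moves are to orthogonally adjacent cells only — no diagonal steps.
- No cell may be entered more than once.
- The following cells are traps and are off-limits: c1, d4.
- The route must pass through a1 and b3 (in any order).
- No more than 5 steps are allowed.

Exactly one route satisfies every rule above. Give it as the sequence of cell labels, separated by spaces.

b2 b3 a3 a2 a1 b1

The budget equals the shortest possible length, so every move has to be on a shortest route through the required cells.
Route from b2: down to b3, left to a3, 2× up (reaching a1), right to b1 — 5 moves in all.
Check: all required cells visited; 5 ≤ 5 moves.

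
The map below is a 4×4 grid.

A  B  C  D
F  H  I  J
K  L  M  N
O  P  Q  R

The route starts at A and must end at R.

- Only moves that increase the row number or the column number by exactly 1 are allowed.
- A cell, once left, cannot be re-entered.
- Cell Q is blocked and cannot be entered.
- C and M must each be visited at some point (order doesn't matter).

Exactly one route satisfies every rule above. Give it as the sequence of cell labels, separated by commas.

A, B, C, I, M, N, R

Moves only go right or down, so the column and row indices never decrease.
Route from A: right 2 to C, down 2 to M, right 1 to N, down 1 to R — 6 moves in all.
Check: all required cells visited.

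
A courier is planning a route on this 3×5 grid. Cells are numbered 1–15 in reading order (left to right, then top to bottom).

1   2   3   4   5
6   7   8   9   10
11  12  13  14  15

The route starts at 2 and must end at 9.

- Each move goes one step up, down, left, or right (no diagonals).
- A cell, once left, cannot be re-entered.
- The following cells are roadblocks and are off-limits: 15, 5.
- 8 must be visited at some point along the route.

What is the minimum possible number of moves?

3

Any route passes through 8 somewhere between 2 and 9. Summing Manhattan distances along the two legs (2 → 8 → 9) gives a lower bound of 2 + 1 = 3 moves.
A route of 3 moves achieves this: 2 → 7 → 8 → 9.
Since 3 matches the lower bound, it is optimal.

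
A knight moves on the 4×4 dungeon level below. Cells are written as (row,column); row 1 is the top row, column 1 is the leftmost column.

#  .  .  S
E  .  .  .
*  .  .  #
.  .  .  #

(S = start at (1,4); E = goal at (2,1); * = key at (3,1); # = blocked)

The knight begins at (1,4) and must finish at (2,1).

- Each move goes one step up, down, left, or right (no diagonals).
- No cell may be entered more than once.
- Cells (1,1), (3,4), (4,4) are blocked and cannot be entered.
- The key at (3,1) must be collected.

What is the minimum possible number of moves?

Any route passes through (3,1) somewhere between (1,4) and (2,1). Summing Manhattan distances along the two legs ((1,4) → (3,1) → (2,1)) gives a lower bound of 5 + 1 = 6 moves.
A route of 6 moves achieves this: (1,4) → (2,4) → (2,3) → (3,3) → (3,2) → (3,1) → (2,1).
Since 6 matches the lower bound, it is optimal.

6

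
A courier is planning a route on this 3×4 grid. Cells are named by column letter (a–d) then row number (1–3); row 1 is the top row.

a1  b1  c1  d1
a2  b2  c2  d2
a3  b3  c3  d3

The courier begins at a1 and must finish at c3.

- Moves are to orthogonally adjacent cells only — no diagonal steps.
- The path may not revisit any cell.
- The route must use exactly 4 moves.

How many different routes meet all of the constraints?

Need simple routes of exactly 4 moves from a1 to c3 (Manhattan distance 4, so 0 moves are spent on a detour and 0 undoing it).
Enumerating: a1 a2 a3 b3 c3 | a1 a2 b2 b3 c3 | a1 a2 b2 c2 c3 | a1 b1 b2 b3 c3 | a1 b1 b2 c2 c3 | a1 b1 c1 c2 c3.
That gives 6 routes.

6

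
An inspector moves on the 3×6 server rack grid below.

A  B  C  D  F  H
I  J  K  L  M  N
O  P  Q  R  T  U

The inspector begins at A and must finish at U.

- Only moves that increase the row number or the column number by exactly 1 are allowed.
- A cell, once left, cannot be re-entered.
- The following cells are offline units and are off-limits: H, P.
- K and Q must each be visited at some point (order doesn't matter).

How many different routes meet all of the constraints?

3

A right/down-only route from A to U makes exactly 2 down-moves and 5 right-moves in some order.
With no other constraints that would be C(7,2) = 21 routes.
A monotone route can only reach the required cells in the order K, Q, so split there and multiply the segment counts (each segment already excludes blocked cells): A→K: 3; K→Q: 1; Q→U: 1; product = 3.
That gives 3 routes.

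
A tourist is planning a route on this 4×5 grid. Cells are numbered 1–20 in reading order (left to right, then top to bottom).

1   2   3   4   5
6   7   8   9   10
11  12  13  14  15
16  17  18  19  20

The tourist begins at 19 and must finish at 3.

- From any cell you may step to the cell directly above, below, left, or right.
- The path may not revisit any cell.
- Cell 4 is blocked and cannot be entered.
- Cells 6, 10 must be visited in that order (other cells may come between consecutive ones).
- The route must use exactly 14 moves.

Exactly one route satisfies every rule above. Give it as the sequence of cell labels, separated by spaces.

19 18 17 16 11 6 7 12 13 14 15 10 9 8 3

The waypoints must appear in the order 6, 10, with no cell reused.
Route from 19: 3× left (reaching 16), 2× up (reaching 6), right to 7, down to 12, 3× right (reaching 15), up to 10, 2× left (reaching 8), up to 3 — 14 moves in all.
Check: order respected (6 at step 5, 10 at step 11); 14 moves as required.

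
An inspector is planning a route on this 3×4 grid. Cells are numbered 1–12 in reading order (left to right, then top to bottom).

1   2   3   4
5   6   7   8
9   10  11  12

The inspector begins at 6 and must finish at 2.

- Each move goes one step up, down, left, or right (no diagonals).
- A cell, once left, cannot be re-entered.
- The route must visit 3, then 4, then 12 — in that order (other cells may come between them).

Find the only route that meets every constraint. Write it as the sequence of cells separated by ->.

6 -> 7 -> 3 -> 4 -> 8 -> 12 -> 11 -> 10 -> 9 -> 5 -> 1 -> 2

The waypoints must appear in the order 3, 4, 12, with no cell reused.
Route from 6: right to 7, up to 3, right to 4, 2× down (reaching 12), 3× left (reaching 9), 2× up (reaching 1), right to 2 — 11 moves in all.
Check: order respected (3 at step 2, 4 at step 3, 12 at step 5).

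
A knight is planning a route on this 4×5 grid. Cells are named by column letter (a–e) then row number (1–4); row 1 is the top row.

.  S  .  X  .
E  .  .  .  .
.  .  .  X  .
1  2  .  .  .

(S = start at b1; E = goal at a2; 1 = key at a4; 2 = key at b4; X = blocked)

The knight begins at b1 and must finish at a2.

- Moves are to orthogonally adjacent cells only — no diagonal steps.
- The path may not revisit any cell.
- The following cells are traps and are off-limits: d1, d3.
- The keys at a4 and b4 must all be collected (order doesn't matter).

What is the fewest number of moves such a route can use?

6

Any route passes through a4 and b4 in some order between b1 and a2. Summing Manhattan distances along each leg and taking the cheapest ordering (b1 → b4 → a4 → a2) gives a lower bound of 3 + 1 + 2 = 6 moves.
A route of 6 moves achieves this: b1 → b2 → b3 → b4 → a4 → a3 → a2.
Since 6 matches the lower bound, it is optimal.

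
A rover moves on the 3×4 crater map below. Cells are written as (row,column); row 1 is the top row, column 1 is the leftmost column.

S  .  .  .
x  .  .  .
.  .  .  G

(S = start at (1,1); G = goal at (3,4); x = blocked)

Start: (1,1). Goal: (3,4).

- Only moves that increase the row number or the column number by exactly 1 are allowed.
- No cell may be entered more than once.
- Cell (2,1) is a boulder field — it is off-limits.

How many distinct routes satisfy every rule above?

A right/down-only route from (1,1) to (3,4) makes exactly 2 down-moves and 3 right-moves in some order.
With no other constraints that would be C(5,2) = 10 routes.
Subtract routes through each blocked cell (inclusion–exclusion for overlaps): − through (2,1): 4 → 6.
That gives 6 routes.

6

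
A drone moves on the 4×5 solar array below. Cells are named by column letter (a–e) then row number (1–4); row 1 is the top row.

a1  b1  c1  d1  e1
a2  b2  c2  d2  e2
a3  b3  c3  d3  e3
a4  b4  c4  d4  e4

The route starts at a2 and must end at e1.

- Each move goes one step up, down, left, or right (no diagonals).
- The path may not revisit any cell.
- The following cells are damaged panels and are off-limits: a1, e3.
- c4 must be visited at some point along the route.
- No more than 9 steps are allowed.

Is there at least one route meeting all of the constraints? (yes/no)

One route that works: a2 → a3 → a4 → b4 → c4 → c3 → c2 → c1 → d1 → e1.

yes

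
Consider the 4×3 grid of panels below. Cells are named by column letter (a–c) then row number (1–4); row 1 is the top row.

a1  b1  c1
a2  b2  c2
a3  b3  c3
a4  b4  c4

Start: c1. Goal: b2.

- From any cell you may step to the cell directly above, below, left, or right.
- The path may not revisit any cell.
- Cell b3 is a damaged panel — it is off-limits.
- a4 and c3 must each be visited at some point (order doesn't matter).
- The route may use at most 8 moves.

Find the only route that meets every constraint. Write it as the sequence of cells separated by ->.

The budget equals the shortest possible length, so every move has to be on a shortest route through the required cells.
Route from c1: 3× down (reaching c4), 2× left (reaching a4), 2× up (reaching a2), right to b2 — 8 moves in all.
Check: all required cells visited; 8 ≤ 8 moves.

c1 -> c2 -> c3 -> c4 -> b4 -> a4 -> a3 -> a2 -> b2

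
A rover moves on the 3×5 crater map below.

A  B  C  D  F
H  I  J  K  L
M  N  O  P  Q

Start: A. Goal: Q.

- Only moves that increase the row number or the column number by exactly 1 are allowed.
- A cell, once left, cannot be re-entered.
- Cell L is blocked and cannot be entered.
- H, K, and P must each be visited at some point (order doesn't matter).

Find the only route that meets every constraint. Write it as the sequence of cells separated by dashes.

A - H - I - J - K - P - Q

Moves only go right or down, so the column and row indices never decrease.
Route from A: down to H, 3× right (reaching K), down to P, right to Q — 6 moves in all.
Check: all required cells visited.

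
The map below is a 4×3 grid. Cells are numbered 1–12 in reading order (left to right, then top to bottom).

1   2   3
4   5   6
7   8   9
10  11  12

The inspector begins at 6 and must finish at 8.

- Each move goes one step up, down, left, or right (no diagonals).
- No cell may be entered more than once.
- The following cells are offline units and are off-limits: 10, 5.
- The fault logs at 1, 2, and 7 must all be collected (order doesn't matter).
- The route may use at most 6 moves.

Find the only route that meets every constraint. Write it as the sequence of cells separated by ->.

The budget equals the shortest possible length, so every move has to be on a shortest route through the required cells.
Route from 6: up 1 to 3, left 2 to 1, down 2 to 7, right 1 to 8 — 6 moves in all.
Check: all required cells visited; 6 ≤ 6 moves.

6 -> 3 -> 2 -> 1 -> 4 -> 7 -> 8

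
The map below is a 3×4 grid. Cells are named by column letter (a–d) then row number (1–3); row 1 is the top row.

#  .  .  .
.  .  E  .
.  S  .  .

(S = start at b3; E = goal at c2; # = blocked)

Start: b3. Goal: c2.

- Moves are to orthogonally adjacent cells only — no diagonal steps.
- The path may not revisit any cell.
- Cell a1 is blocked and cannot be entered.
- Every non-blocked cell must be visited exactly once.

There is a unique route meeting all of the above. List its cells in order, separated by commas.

b3, a3, a2, b2, b1, c1, d1, d2, d3, c3, c2

Need to visit all 11 open cells exactly once, starting at b3 and ending at c2.
Route from b3: left 1 to a3, up 1 to a2, right 1 to b2, up 1 to b1, right 2 to d1, down 2 to d3, left 1 to c3, up 1 to c2 — 10 moves in all.
Check: all 11 open cells covered.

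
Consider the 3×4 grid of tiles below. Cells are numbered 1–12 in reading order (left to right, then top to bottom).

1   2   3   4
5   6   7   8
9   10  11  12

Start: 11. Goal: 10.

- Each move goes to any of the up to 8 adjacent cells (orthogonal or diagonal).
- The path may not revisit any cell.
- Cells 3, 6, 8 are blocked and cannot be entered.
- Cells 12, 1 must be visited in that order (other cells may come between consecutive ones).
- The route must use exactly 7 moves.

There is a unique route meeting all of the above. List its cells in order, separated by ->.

The waypoints must appear in the order 12, 1, with no cell reused.
Route from 11: right 1 to 12, up-left 2 to 2, left 1 to 1, down 2 to 9, right 1 to 10 — 7 moves in all.
Check: order respected (12 at step 1, 1 at step 4); 7 moves as required.

11 -> 12 -> 7 -> 2 -> 1 -> 5 -> 9 -> 10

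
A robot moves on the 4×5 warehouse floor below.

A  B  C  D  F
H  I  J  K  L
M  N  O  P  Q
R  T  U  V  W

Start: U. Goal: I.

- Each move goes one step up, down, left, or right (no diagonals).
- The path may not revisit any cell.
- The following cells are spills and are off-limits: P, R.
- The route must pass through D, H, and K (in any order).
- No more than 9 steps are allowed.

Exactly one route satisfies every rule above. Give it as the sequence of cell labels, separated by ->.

Any route must reach D, H, and K and still end at I within 9 moves, so the order of the required stops is forced.
Route from U: up 2 to J, right 1 to K, up 1 to D, left 3 to A, down 1 to H, right 1 to I — 9 moves in all.
Check: all required cells visited; 9 ≤ 9 moves.

U -> O -> J -> K -> D -> C -> B -> A -> H -> I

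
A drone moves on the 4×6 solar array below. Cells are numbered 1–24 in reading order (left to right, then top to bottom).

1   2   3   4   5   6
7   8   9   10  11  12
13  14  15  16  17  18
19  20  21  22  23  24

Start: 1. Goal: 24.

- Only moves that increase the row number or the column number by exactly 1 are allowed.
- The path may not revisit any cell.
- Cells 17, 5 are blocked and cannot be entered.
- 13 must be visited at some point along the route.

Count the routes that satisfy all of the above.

4

A right/down-only route from 1 to 24 makes exactly 3 down-moves and 5 right-moves in some order.
With no other constraints that would be C(8,3) = 56 routes.
Split at 13 and multiply the segment counts (each segment already excludes blocked cells): 1→13: 1; 13→24: 4; product = 4.
That gives 4 routes.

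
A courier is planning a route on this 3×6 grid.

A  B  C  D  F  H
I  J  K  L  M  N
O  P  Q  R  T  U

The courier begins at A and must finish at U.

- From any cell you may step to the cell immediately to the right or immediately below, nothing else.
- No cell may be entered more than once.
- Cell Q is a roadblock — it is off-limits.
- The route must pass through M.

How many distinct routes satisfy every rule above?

A right/down-only route from A to U makes exactly 2 down-moves and 5 right-moves in some order.
With no other constraints that would be C(7,2) = 21 routes.
Split at M and multiply the segment counts (each segment already excludes blocked cells): A→M: 5; M→U: 2; product = 10.
That gives 10 routes.

10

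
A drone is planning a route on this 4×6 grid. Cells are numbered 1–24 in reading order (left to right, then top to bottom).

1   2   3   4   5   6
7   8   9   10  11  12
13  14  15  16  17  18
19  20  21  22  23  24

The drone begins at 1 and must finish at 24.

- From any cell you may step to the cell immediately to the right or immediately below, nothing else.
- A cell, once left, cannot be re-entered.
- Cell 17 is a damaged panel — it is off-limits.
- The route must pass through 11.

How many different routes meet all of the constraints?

A right/down-only route from 1 to 24 makes exactly 3 down-moves and 5 right-moves in some order.
With no other constraints that would be C(8,3) = 56 routes.
Split at 11 and multiply the segment counts (each segment already excludes blocked cells): 1→11: 5; 11→24: 1; product = 5.
That gives 5 routes.

5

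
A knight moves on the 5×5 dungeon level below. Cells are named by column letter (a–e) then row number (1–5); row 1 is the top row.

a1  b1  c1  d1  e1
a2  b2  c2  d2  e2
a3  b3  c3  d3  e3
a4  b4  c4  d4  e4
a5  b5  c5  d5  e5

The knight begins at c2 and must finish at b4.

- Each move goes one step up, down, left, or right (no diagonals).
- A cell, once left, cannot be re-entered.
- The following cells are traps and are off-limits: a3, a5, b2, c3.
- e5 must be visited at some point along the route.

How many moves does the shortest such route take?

Any route passes through e5 somewhere between c2 and b4. Summing Manhattan distances along the two legs (c2 → e5 → b4) gives a lower bound of 5 + 4 = 9 moves.
A route of 9 moves achieves this: c2 → d2 → d3 → d4 → e4 → e5 → d5 → c5 → c4 → b4.
Since 9 matches the lower bound, it is optimal.

9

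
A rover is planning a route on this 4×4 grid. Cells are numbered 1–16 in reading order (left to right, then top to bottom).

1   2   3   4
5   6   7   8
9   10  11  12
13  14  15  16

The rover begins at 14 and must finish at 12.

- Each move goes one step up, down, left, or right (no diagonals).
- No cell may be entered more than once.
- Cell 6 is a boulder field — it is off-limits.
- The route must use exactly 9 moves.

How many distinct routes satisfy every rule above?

7

Need simple routes of exactly 9 moves from 14 to 12 (Manhattan distance 3, so 3 moves are spent on a detour and 3 undoing it).
Enumerating: 14 10 9 5 1 2 3 7 11 12 | 14 10 9 5 1 2 3 7 8 12 | 14 10 9 5 1 2 3 4 8 12 | 14 13 9 5 1 2 3 7 11 12 | 14 13 9 5 1 2 3 7 8 12 | 14 13 9 5 1 2 3 4 8 12 | 14 13 9 10 11 7 3 4 8 12.
That gives 7 routes.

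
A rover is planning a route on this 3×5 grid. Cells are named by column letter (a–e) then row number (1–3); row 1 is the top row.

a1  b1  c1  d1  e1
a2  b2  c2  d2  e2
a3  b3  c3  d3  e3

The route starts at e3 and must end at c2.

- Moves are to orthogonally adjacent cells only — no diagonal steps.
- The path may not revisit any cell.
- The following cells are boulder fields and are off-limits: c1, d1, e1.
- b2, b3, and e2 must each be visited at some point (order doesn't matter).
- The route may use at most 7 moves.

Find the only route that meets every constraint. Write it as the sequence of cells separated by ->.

e3 -> e2 -> d2 -> d3 -> c3 -> b3 -> b2 -> c2

Any route must reach b2, b3, and e2 and still end at c2 within 7 moves, so the order of the required stops is forced.
Route from e3: up 1 to e2, left 1 to d2, down 1 to d3, left 2 to b3, up 1 to b2, right 1 to c2 — 7 moves in all.
Check: all required cells visited; 7 ≤ 7 moves.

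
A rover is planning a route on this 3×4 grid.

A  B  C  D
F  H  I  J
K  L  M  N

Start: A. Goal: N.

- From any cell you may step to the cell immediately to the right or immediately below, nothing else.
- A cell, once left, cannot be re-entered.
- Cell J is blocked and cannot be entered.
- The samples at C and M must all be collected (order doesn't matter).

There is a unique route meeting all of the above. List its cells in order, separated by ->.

Moves only go right or down, so the column and row indices never decrease.
Route from A: right 2 to C, down 2 to M, right 1 to N — 5 moves in all.
Check: all required cells visited.

A -> B -> C -> I -> M -> N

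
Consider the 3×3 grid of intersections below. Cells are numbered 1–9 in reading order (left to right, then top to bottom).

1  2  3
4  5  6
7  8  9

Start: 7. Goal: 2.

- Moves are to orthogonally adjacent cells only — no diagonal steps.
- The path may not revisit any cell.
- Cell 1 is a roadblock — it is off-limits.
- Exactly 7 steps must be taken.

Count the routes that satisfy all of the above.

1

Need simple routes of exactly 7 moves from 7 to 2 (Manhattan distance 3, so 2 moves are spent on a detour and 2 undoing it).
Enumerating: 7 4 5 8 9 6 3 2.
That gives 1 route.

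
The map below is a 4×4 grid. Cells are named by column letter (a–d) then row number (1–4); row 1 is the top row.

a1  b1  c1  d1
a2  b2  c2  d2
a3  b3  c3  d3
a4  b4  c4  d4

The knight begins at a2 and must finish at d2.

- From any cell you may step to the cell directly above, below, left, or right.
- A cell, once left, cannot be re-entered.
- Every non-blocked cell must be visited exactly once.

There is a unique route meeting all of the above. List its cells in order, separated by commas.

a2, a1, b1, b2, b3, a3, a4, b4, c4, d4, d3, c3, c2, c1, d1, d2

Need to visit all 16 open cells exactly once, starting at a2 and ending at d2.
Cell a4 has only two open neighbours (a3 and b4), so the path must pass straight through it: one of those is the cell it's entered from and the other is where it exits.
Route from a2: up 1 to a1, right 1 to b1, down 2 to b3, left 1 to a3, down 1 to a4, right 3 to d4, up 1 to d3, left 1 to c3, up 2 to c1, right 1 to d1, down 1 to d2 — 15 moves in all.
Check: all 16 open cells covered.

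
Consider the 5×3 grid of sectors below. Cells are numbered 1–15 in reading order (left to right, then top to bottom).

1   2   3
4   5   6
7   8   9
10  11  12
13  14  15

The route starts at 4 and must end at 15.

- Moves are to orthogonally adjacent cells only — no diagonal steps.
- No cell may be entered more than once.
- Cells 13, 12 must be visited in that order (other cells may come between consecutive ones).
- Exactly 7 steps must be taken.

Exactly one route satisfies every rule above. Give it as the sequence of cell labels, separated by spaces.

The waypoints must appear in the order 13, 12, with no cell reused.
Route from 4: down 3 to 13, right 1 to 14, up 1 to 11, right 1 to 12, down 1 to 15 — 7 moves in all.
Check: order respected (13 at step 3, 12 at step 6); 7 moves as required.

4 7 10 13 14 11 12 15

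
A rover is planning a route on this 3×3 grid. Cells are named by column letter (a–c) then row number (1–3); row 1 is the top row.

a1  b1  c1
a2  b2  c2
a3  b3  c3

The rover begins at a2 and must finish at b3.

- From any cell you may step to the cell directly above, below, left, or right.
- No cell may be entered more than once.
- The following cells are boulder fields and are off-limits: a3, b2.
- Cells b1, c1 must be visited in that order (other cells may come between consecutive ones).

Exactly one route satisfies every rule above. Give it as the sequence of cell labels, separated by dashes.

The waypoints must appear in the order b1, c1, with no cell reused.
Route from a2: up 1 to a1, right 2 to c1, down 2 to c3, left 1 to b3 — 6 moves in all.
Check: order respected (b1 at step 2, c1 at step 3).

a2 - a1 - b1 - c1 - c2 - c3 - b3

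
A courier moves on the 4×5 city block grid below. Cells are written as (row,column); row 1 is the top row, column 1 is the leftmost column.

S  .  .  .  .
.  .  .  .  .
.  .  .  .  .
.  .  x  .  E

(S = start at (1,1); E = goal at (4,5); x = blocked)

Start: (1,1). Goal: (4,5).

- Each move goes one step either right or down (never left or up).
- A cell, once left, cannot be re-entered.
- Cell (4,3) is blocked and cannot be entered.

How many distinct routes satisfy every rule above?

A right/down-only route from (1,1) to (4,5) makes exactly 3 down-moves and 4 right-moves in some order.
With no other constraints that would be C(7,3) = 35 routes.
Subtract routes through each blocked cell (inclusion–exclusion for overlaps): − through (4,3): 10 → 25.
That gives 25 routes.

25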